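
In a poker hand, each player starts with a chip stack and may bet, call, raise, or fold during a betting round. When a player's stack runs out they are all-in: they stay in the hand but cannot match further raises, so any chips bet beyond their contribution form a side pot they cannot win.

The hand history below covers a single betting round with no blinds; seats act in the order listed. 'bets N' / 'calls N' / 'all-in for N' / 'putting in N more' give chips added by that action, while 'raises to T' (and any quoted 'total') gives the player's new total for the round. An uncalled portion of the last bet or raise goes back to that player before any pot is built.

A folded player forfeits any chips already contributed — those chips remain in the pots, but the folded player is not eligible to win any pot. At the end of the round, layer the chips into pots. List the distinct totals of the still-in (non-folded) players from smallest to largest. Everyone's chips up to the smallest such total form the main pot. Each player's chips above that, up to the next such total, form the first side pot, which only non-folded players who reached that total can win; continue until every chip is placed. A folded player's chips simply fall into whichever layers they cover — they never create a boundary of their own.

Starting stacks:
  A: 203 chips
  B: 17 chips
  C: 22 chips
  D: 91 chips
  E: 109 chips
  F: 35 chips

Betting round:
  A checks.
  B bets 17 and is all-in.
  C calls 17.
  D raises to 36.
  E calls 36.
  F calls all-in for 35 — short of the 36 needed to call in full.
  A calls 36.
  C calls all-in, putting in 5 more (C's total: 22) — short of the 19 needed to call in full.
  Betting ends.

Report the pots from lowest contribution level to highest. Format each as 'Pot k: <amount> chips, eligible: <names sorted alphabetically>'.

Contributions: A=36, B=17, C=22, D=36, E=36, F=35
Pot levels (distinct totals of non-folded players): 17, 22, 35, 36
Layer 1-17: 17 each from A, B, C, D, E, F = 17*6 = 102 chips; eligible A, B, C, D, E, F
Layer 18-22: 5 each from A, C, D, E, F = 5*5 = 25 chips; eligible A, C, D, E, F
Layer 23-35: 13 each from A, D, E, F = 13*4 = 52 chips; eligible A, D, E, F
Layer 36-36: 1 each from A, D, E = 1*3 = 3 chips; eligible A, D, E

Pot 1: 102 chips, eligible: A, B, C, D, E, F
Pot 2: 25 chips, eligible: A, C, D, E, F
Pot 3: 52 chips, eligible: A, D, E, F
Pot 4: 3 chips, eligible: A, D, E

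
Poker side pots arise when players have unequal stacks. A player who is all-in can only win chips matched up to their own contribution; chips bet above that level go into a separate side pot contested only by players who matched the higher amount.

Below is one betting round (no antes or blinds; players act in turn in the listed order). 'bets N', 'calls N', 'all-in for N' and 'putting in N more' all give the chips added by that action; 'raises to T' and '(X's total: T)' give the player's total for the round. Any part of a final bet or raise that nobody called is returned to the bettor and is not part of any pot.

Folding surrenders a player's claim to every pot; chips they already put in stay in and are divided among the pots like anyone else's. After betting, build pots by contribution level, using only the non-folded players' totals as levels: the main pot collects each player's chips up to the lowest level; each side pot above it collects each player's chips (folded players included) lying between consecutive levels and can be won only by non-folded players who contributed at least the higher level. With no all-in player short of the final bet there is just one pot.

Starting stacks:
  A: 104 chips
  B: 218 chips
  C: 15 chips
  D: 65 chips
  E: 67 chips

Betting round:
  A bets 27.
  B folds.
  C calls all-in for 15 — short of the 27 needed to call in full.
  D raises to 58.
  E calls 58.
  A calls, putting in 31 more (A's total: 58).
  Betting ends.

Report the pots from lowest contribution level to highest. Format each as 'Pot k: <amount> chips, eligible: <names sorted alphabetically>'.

Pot 1: 60 chips, eligible: A, C, D, E
Pot 2: 129 chips, eligible: A, D, E

Derivation:
Contributions: A=58, C=15, D=58, E=58
Folded: B
Pot levels (distinct totals of non-folded players): 15, 58
Layer 1-15: 15 each from A, C, D, E = 15*4 = 60 chips; eligible A, C, D, E
Layer 16-58: 43 each from A, D, E = 43*3 = 129 chips; eligible A, D, E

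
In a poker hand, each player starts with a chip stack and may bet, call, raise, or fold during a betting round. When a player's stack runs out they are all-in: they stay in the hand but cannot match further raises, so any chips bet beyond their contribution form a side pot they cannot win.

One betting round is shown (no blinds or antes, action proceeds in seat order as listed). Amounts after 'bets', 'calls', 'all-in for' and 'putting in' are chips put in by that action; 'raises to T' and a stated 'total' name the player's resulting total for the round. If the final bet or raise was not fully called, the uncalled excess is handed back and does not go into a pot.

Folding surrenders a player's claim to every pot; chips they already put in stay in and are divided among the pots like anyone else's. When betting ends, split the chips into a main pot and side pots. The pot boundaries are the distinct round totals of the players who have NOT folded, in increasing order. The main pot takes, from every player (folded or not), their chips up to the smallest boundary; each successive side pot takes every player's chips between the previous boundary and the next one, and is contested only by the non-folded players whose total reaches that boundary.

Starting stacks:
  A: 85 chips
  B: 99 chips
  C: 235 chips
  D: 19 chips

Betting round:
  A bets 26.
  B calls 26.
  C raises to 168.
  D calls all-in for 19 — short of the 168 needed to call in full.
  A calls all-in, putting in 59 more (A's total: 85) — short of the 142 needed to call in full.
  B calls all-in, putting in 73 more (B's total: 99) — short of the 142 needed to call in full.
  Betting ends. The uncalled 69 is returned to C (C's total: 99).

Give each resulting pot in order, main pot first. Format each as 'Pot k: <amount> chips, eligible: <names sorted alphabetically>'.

Contributions (after 69 returned to C): A=85, B=99, C=99, D=19
Pot levels (distinct totals of non-folded players): 19, 85, 99
Layer 1-19: 19 each from A, B, C, D = 19*4 = 76 chips; eligible A, B, C, D
Layer 20-85: 66 each from A, B, C = 66*3 = 198 chips; eligible A, B, C
Layer 86-99: 14 each from B, C = 14*2 = 28 chips; eligible B, C

Pot 1: 76 chips, eligible: A, B, C, D
Pot 2: 198 chips, eligible: A, B, C
Pot 3: 28 chips, eligible: B, C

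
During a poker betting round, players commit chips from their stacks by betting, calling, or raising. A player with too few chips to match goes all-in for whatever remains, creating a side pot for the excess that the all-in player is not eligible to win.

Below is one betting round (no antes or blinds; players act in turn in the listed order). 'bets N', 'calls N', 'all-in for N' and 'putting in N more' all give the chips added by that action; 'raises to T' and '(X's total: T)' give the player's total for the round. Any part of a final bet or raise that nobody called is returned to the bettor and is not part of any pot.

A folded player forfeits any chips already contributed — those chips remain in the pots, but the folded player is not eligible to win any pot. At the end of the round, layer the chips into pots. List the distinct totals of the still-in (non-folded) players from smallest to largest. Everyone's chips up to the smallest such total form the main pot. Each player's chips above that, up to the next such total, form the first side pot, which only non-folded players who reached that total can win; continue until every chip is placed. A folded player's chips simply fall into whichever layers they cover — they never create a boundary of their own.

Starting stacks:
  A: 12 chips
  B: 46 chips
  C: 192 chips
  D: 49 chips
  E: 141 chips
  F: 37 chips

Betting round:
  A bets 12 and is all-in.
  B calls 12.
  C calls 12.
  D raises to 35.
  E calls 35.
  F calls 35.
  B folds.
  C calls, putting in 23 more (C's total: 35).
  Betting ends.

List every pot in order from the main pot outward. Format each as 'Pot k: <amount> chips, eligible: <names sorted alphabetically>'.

Pot 1: 72 chips, eligible: A, C, D, E, F
Pot 2: 92 chips, eligible: C, D, E, F

Derivation:
Contributions: A=12, B=12, C=35, D=35, E=35, F=35
Folded: B
Pot levels (distinct totals of non-folded players): 12, 35
Layer 1-12: 12 each from A, B, C, D, E, F = 12*6 = 72 chips; eligible A, C, D, E, F
Layer 13-35: 23 each from C, D, E, F = 23*4 = 92 chips; eligible C, D, E, F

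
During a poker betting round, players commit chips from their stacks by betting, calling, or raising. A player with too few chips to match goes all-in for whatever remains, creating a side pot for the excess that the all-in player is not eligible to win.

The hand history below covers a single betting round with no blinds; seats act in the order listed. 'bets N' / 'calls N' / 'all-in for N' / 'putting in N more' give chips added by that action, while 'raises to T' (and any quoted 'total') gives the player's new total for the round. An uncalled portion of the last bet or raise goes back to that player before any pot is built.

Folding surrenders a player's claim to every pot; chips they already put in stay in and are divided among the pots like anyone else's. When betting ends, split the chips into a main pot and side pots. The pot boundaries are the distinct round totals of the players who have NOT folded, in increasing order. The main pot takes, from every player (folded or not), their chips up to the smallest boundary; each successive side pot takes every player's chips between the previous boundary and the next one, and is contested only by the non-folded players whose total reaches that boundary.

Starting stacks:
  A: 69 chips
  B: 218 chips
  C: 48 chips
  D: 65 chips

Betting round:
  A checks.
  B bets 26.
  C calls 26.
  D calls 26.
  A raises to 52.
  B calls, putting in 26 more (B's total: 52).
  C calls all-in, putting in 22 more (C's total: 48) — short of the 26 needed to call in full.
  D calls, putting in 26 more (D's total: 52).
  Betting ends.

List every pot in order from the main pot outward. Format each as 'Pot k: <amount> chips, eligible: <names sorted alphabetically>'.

Pot 1: 192 chips, eligible: A, B, C, D
Pot 2: 12 chips, eligible: A, B, D

Derivation:
Contributions: A=52, B=52, C=48, D=52
Pot levels (distinct totals of non-folded players): 48, 52
Layer 1-48: 48 each from A, B, C, D = 48*4 = 192 chips; eligible A, B, C, D
Layer 49-52: 4 each from A, B, D = 4*3 = 12 chips; eligible A, B, D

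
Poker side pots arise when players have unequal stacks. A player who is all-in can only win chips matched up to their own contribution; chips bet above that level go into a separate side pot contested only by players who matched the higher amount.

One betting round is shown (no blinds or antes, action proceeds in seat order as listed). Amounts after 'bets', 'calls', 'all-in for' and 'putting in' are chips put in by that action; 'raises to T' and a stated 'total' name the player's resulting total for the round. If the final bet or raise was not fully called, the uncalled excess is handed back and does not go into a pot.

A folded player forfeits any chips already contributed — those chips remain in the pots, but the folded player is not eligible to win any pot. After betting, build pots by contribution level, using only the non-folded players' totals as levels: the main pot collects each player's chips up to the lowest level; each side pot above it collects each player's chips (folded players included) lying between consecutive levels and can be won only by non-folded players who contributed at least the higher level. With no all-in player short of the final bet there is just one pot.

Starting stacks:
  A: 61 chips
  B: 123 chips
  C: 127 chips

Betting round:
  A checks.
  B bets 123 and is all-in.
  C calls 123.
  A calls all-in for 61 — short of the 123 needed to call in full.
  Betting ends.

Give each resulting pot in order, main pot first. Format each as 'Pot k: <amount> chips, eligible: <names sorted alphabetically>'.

Contributions: A=61, B=123, C=123
Pot levels (distinct totals of non-folded players): 61, 123
Layer 1-61: 61 each from A, B, C = 61*3 = 183 chips; eligible A, B, C
Layer 62-123: 62 each from B, C = 62*2 = 124 chips; eligible B, C

Pot 1: 183 chips, eligible: A, B, C
Pot 2: 124 chips, eligible: B, C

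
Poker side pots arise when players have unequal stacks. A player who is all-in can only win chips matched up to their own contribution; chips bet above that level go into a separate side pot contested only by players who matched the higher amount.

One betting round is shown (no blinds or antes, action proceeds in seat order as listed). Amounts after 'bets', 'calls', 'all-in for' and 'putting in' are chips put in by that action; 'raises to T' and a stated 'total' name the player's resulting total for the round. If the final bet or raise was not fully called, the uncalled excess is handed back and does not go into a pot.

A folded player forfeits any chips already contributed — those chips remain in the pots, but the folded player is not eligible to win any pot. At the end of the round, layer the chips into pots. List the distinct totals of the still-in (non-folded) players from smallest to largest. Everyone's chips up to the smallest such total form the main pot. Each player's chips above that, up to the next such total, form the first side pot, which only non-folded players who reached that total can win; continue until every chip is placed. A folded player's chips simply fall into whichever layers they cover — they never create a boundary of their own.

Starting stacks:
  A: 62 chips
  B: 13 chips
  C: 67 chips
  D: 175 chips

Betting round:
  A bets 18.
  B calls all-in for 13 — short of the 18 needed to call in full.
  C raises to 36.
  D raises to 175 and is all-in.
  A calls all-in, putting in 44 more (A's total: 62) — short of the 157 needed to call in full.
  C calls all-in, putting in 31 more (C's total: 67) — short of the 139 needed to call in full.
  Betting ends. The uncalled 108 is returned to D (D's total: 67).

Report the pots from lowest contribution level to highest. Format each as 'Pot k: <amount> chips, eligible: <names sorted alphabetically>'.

Pot 1: 52 chips, eligible: A, B, C, D
Pot 2: 147 chips, eligible: A, C, D
Pot 3: 10 chips, eligible: C, D

Derivation:
Contributions (after 108 returned to D): A=62, B=13, C=67, D=67
Pot levels (distinct totals of non-folded players): 13, 62, 67
Layer 1-13: 13 each from A, B, C, D = 13*4 = 52 chips; eligible A, B, C, D
Layer 14-62: 49 each from A, C, D = 49*3 = 147 chips; eligible A, C, D
Layer 63-67: 5 each from C, D = 5*2 = 10 chips; eligible C, D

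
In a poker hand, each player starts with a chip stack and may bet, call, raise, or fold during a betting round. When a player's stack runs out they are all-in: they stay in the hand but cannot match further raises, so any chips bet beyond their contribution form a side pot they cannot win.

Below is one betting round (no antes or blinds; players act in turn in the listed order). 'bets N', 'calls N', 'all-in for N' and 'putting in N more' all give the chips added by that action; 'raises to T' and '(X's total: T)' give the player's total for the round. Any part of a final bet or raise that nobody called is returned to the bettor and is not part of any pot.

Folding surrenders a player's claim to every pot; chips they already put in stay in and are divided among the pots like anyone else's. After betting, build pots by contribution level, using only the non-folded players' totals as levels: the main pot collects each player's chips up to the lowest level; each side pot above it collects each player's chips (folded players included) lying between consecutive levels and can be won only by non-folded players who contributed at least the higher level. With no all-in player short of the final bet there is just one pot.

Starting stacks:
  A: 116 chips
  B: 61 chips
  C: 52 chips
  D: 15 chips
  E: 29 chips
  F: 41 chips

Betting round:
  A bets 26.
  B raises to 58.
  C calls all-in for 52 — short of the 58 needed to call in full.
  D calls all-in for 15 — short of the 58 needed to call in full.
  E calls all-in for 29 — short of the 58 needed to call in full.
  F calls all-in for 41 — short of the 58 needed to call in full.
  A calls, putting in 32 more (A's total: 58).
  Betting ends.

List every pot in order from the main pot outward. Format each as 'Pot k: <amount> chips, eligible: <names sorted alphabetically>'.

Pot 1: 90 chips, eligible: A, B, C, D, E, F
Pot 2: 70 chips, eligible: A, B, C, E, F
Pot 3: 48 chips, eligible: A, B, C, F
Pot 4: 33 chips, eligible: A, B, C
Pot 5: 12 chips, eligible: A, B

Derivation:
Contributions: A=58, B=58, C=52, D=15, E=29, F=41
Pot levels (distinct totals of non-folded players): 15, 29, 41, 52, 58
Layer 1-15: 15 each from A, B, C, D, E, F = 15*6 = 90 chips; eligible A, B, C, D, E, F
Layer 16-29: 14 each from A, B, C, E, F = 14*5 = 70 chips; eligible A, B, C, E, F
Layer 30-41: 12 each from A, B, C, F = 12*4 = 48 chips; eligible A, B, C, F
Layer 42-52: 11 each from A, B, C = 11*3 = 33 chips; eligible A, B, C
Layer 53-58: 6 each from A, B = 6*2 = 12 chips; eligible A, B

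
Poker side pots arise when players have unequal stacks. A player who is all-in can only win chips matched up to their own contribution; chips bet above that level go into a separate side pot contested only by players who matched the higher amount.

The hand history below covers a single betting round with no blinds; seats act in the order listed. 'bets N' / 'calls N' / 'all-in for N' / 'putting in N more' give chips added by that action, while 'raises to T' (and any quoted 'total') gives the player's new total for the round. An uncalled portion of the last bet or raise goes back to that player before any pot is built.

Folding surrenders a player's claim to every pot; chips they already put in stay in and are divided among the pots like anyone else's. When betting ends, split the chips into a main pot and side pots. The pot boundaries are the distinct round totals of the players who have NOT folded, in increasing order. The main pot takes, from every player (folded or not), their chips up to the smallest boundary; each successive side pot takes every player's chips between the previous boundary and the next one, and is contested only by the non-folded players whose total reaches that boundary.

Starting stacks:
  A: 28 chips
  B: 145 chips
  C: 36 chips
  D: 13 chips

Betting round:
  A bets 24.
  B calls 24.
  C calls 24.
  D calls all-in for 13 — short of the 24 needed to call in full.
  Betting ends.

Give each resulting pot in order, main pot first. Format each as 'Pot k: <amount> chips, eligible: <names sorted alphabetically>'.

Pot 1: 52 chips, eligible: A, B, C, D
Pot 2: 33 chips, eligible: A, B, C

Derivation:
Contributions: A=24, B=24, C=24, D=13
Pot levels (distinct totals of non-folded players): 13, 24
Layer 1-13: 13 each from A, B, C, D = 13*4 = 52 chips; eligible A, B, C, D
Layer 14-24: 11 each from A, B, C = 11*3 = 33 chips; eligible A, B, C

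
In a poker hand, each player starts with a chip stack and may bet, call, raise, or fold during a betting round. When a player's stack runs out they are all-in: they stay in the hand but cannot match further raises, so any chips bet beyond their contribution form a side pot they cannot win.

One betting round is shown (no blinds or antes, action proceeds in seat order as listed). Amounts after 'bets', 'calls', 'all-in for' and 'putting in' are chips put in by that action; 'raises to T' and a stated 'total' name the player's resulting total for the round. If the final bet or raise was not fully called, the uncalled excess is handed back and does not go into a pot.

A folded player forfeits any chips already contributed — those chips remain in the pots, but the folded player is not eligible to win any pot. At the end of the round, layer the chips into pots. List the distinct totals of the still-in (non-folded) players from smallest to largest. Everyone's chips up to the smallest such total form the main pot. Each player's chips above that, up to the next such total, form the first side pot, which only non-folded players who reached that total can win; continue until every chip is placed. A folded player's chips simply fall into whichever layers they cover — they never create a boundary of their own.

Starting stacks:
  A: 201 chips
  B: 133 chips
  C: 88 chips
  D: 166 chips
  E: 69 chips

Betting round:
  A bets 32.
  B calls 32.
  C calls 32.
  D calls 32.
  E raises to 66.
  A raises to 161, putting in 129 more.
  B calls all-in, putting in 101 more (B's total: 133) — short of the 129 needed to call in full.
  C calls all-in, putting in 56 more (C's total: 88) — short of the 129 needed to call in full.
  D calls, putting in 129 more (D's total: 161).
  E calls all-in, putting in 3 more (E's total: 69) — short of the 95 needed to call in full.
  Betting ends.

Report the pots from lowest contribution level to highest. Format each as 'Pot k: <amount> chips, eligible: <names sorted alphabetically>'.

Contributions: A=161, B=133, C=88, D=161, E=69
Pot levels (distinct totals of non-folded players): 69, 88, 133, 161
Layer 1-69: 69 each from A, B, C, D, E = 69*5 = 345 chips; eligible A, B, C, D, E
Layer 70-88: 19 each from A, B, C, D = 19*4 = 76 chips; eligible A, B, C, D
Layer 89-133: 45 each from A, B, D = 45*3 = 135 chips; eligible A, B, D
Layer 134-161: 28 each from A, D = 28*2 = 56 chips; eligible A, D

Pot 1: 345 chips, eligible: A, B, C, D, E
Pot 2: 76 chips, eligible: A, B, C, D
Pot 3: 135 chips, eligible: A, B, D
Pot 4: 56 chips, eligible: A, D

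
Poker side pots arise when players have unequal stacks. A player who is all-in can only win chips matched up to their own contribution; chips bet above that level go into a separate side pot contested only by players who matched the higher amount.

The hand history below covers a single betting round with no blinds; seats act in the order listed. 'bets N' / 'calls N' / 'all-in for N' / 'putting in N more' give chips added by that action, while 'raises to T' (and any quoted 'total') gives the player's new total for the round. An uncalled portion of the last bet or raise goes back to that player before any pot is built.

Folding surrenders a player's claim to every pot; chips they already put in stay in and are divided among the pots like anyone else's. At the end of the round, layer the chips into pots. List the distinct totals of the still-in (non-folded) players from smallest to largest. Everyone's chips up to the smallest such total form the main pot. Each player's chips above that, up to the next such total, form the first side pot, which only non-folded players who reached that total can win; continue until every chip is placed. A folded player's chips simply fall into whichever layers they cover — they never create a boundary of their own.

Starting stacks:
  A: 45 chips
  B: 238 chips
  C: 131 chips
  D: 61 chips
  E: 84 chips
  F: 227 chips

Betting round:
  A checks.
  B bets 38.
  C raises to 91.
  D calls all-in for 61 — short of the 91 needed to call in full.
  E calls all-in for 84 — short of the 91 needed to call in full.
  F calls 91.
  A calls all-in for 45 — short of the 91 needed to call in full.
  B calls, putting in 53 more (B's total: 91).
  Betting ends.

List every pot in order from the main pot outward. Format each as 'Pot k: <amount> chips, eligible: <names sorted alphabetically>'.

Pot 1: 270 chips, eligible: A, B, C, D, E, F
Pot 2: 80 chips, eligible: B, C, D, E, F
Pot 3: 92 chips, eligible: B, C, E, F
Pot 4: 21 chips, eligible: B, C, F

Derivation:
Contributions: A=45, B=91, C=91, D=61, E=84, F=91
Pot levels (distinct totals of non-folded players): 45, 61, 84, 91
Layer 1-45: 45 each from A, B, C, D, E, F = 45*6 = 270 chips; eligible A, B, C, D, E, F
Layer 46-61: 16 each from B, C, D, E, F = 16*5 = 80 chips; eligible B, C, D, E, F
Layer 62-84: 23 each from B, C, E, F = 23*4 = 92 chips; eligible B, C, E, F
Layer 85-91: 7 each from B, C, F = 7*3 = 21 chips; eligible B, C, F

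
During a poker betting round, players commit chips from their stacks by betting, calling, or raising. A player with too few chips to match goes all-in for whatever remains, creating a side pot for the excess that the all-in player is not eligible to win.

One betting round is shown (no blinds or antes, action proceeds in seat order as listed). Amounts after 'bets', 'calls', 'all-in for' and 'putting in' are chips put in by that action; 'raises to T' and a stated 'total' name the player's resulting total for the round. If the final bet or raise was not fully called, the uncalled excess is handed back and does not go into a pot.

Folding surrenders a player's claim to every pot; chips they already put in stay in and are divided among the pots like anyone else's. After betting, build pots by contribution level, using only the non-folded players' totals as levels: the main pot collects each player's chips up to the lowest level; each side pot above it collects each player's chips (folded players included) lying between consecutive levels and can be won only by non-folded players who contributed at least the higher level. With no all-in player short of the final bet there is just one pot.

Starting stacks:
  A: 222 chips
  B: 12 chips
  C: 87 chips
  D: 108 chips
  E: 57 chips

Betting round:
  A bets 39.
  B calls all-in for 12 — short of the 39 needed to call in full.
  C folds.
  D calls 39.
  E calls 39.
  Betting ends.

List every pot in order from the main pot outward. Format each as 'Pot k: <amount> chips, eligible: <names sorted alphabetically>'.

Pot 1: 48 chips, eligible: A, B, D, E
Pot 2: 81 chips, eligible: A, D, E

Derivation:
Contributions: A=39, B=12, D=39, E=39
Folded: C
Pot levels (distinct totals of non-folded players): 12, 39
Layer 1-12: 12 each from A, B, D, E = 12*4 = 48 chips; eligible A, B, D, E
Layer 13-39: 27 each from A, D, E = 27*3 = 81 chips; eligible A, D, E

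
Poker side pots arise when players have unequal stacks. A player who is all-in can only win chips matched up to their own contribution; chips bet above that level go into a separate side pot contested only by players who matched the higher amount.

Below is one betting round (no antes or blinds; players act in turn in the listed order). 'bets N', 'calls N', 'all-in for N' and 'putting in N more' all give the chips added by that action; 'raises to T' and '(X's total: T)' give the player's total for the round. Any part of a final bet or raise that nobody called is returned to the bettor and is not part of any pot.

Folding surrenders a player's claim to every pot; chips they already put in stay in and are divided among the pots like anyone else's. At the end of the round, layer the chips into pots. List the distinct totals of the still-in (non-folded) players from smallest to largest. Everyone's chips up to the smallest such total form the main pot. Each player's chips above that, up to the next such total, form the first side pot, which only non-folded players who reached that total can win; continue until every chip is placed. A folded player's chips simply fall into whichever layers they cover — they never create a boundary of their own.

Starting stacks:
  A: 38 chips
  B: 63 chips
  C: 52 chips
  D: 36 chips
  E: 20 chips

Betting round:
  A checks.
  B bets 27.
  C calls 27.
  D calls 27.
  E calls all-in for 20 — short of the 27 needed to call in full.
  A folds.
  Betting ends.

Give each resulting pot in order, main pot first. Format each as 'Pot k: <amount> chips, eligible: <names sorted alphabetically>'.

Pot 1: 80 chips, eligible: B, C, D, E
Pot 2: 21 chips, eligible: B, C, D

Derivation:
Contributions: B=27, C=27, D=27, E=20
Folded: A
Pot levels (distinct totals of non-folded players): 20, 27
Layer 1-20: 20 each from B, C, D, E = 20*4 = 80 chips; eligible B, C, D, E
Layer 21-27: 7 each from B, C, D = 7*3 = 21 chips; eligible B, C, D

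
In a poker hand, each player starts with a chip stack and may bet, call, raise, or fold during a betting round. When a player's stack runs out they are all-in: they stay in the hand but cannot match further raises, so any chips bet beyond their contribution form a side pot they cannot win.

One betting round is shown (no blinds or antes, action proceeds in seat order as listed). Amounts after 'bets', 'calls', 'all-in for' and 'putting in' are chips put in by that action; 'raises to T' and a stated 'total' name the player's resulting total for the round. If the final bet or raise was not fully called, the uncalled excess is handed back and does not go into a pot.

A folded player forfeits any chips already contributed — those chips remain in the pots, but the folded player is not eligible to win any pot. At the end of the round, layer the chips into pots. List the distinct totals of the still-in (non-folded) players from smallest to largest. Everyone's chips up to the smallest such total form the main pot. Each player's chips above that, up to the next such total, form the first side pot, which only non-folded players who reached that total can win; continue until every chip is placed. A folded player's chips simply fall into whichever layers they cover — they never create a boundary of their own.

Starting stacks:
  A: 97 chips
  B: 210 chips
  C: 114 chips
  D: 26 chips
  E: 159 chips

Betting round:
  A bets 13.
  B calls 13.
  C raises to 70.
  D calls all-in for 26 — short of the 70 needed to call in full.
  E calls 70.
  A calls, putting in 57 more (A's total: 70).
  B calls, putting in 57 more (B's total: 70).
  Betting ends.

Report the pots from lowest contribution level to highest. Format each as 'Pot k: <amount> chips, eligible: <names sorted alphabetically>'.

Pot 1: 130 chips, eligible: A, B, C, D, E
Pot 2: 176 chips, eligible: A, B, C, E

Derivation:
Contributions: A=70, B=70, C=70, D=26, E=70
Pot levels (distinct totals of non-folded players): 26, 70
Layer 1-26: 26 each from A, B, C, D, E = 26*5 = 130 chips; eligible A, B, C, D, E
Layer 27-70: 44 each from A, B, C, E = 44*4 = 176 chips; eligible A, B, C, E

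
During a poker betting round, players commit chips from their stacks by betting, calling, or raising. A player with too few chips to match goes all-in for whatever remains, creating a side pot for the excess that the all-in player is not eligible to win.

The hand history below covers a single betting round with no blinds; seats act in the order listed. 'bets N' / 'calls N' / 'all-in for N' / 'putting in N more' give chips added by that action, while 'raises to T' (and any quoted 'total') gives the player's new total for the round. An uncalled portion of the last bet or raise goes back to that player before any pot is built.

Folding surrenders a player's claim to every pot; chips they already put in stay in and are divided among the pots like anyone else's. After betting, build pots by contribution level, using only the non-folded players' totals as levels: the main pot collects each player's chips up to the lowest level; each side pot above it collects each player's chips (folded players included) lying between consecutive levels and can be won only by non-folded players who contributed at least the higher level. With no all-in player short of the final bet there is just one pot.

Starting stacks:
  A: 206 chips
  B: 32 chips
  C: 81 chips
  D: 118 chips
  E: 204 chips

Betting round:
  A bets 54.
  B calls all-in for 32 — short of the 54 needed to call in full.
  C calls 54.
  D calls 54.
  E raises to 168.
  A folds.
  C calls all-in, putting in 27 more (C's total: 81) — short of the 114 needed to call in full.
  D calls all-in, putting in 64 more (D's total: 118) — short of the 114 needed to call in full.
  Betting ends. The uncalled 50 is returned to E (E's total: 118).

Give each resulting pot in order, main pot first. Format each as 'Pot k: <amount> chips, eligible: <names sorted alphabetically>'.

Pot 1: 160 chips, eligible: B, C, D, E
Pot 2: 169 chips, eligible: C, D, E
Pot 3: 74 chips, eligible: D, E

Derivation:
Contributions (after 50 returned to E): A=54, B=32, C=81, D=118, E=118
Folded: A
Pot levels (distinct totals of non-folded players): 32, 81, 118
Layer 1-32: 32 each from A, B, C, D, E = 32*5 = 160 chips; eligible B, C, D, E
Layer 33-81: A 22 + C 49 + D 49 + E 49 = 169 chips; eligible C, D, E
Layer 82-118: 37 each from D, E = 37*2 = 74 chips; eligible D, E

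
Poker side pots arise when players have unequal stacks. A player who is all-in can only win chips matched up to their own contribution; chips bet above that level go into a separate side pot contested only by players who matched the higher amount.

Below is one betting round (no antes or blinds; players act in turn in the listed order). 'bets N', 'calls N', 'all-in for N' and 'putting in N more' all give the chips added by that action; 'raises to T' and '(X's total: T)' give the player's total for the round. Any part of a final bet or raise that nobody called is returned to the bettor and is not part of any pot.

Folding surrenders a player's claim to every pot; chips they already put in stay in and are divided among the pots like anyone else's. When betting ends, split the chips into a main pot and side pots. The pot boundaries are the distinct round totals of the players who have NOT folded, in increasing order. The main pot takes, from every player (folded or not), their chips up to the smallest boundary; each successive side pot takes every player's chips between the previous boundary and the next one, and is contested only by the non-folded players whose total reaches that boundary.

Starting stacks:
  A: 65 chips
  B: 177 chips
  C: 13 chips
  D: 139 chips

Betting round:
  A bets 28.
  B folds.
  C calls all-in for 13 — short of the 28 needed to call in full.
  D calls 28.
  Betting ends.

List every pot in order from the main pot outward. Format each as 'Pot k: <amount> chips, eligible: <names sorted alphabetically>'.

Pot 1: 39 chips, eligible: A, C, D
Pot 2: 30 chips, eligible: A, D

Derivation:
Contributions: A=28, C=13, D=28
Folded: B
Pot levels (distinct totals of non-folded players): 13, 28
Layer 1-13: 13 each from A, C, D = 13*3 = 39 chips; eligible A, C, D
Layer 14-28: 15 each from A, D = 15*2 = 30 chips; eligible A, D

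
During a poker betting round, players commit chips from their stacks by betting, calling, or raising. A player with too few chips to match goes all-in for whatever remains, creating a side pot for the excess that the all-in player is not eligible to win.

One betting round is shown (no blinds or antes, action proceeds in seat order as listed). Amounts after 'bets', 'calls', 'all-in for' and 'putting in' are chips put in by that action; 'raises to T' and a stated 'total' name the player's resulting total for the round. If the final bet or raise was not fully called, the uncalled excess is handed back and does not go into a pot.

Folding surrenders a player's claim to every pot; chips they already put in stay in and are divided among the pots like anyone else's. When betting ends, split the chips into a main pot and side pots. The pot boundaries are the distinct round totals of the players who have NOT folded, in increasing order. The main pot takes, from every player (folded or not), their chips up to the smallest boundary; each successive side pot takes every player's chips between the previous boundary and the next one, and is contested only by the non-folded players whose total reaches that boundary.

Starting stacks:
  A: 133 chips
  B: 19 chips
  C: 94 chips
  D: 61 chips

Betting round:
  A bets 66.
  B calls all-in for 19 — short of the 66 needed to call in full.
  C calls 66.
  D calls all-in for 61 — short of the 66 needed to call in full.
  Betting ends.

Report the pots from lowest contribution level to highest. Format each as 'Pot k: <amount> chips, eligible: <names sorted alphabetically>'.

Contributions: A=66, B=19, C=66, D=61
Pot levels (distinct totals of non-folded players): 19, 61, 66
Layer 1-19: 19 each from A, B, C, D = 19*4 = 76 chips; eligible A, B, C, D
Layer 20-61: 42 each from A, C, D = 42*3 = 126 chips; eligible A, C, D
Layer 62-66: 5 each from A, C = 5*2 = 10 chips; eligible A, C

Pot 1: 76 chips, eligible: A, B, C, D
Pot 2: 126 chips, eligible: A, C, D
Pot 3: 10 chips, eligible: A, C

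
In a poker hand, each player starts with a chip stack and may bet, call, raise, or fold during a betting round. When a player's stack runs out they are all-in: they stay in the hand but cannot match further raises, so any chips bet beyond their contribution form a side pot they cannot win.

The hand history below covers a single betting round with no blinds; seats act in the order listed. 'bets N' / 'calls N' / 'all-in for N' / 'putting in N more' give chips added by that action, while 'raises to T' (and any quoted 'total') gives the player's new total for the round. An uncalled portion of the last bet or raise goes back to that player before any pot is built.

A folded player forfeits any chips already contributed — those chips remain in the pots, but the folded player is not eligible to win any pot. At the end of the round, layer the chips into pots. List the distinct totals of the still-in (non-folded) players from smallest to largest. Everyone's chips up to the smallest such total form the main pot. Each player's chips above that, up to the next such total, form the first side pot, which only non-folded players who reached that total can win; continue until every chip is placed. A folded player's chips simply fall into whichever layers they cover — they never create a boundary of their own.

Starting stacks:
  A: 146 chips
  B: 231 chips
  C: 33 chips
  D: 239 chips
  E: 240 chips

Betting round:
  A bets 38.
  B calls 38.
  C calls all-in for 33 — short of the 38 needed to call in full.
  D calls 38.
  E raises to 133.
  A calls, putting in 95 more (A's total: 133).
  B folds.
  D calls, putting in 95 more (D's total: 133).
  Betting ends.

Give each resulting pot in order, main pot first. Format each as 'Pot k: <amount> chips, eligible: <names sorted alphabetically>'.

Pot 1: 165 chips, eligible: A, C, D, E
Pot 2: 305 chips, eligible: A, D, E

Derivation:
Contributions: A=133, B=38, C=33, D=133, E=133
Folded: B
Pot levels (distinct totals of non-folded players): 33, 133
Layer 1-33: 33 each from A, B, C, D, E = 33*5 = 165 chips; eligible A, C, D, E
Layer 34-133: A 100 + B 5 + D 100 + E 100 = 305 chips; eligible A, D, E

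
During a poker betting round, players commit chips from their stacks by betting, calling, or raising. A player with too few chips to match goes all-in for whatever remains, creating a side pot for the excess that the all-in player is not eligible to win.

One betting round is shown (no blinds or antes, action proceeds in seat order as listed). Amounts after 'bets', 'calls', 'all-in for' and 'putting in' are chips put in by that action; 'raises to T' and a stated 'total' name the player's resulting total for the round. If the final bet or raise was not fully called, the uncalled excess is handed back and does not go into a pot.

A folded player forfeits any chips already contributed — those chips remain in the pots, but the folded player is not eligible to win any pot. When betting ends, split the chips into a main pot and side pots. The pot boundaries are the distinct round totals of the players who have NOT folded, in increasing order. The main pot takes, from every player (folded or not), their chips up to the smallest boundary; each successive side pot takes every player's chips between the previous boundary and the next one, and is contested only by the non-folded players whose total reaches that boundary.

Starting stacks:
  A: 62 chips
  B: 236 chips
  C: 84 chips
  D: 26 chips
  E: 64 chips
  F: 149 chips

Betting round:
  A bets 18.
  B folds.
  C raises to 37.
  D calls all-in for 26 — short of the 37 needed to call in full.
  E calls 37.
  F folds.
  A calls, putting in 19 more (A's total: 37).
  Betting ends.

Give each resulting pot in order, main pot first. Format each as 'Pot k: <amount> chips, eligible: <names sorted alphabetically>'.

Contributions: A=37, C=37, D=26, E=37
Folded: B, F
Pot levels (distinct totals of non-folded players): 26, 37
Layer 1-26: 26 each from A, C, D, E = 26*4 = 104 chips; eligible A, C, D, E
Layer 27-37: 11 each from A, C, E = 11*3 = 33 chips; eligible A, C, E

Pot 1: 104 chips, eligible: A, C, D, E
Pot 2: 33 chips, eligible: A, C, E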